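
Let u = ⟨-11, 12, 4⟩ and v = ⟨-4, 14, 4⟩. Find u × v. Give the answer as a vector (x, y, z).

(-8, 28, -106)

i: 12·4 - 4·14 = 48 - 56 = -8
j: 4·(-4) - (-11)·4 = -16 - (-44) = 28
k: (-11)·14 - 12·(-4) = -154 - (-48) = -106
u × v = (-8, 28, -106)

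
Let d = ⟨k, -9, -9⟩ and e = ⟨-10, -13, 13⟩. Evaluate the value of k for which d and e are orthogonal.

0

d · e = k·(-10) + (-9)·(-13) + (-9)·13 = 0 - 10k
Set equal to 0: -10k = 0, so k = 0.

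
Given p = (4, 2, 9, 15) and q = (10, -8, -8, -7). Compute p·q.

p · q = 4·10 + 2·(-8) + 9·(-8) + 15·(-7) = 40 - 16 - 72 - 105 = -153

-153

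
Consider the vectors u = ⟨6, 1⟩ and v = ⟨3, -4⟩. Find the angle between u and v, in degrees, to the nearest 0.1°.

u · v = 6·3 + 1·(-4) = 18 - 4 = 14
|u|² = 36 + 1 = 37,  |u| = √37 ≈ 6.082763
|v|² = 9 + 16 = 25,  |v| = √25 ≈ 5.000000
cos θ = 14 / (6.082763 · 5.000000) ≈ 0.46032
θ = arccos(0.46032) ≈ 62.6°

62.6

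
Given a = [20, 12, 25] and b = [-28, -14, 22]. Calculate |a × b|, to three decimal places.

i: 12·22 - 25·(-14) = 264 - (-350) = 614
j: 25·(-28) - 20·22 = -700 - 440 = -1140
k: 20·(-14) - 12·(-28) = -280 - (-336) = 56
a × b = (614, -1140, 56)
|a × b| = √(614² + (-1140)² + 56²) = √1679732 ≈ 1296.0448

1296.045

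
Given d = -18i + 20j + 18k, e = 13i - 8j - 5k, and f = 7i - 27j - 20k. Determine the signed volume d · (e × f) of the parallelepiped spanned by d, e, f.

-1260

e × f:
i: (-8)·(-20) - (-5)·(-27) = 160 - 135 = 25
j: (-5)·7 - 13·(-20) = -35 - (-260) = 225
k: 13·(-27) - (-8)·7 = -351 - (-56) = -295
e × f = (25, 225, -295)
d · (e × f) = (-18)·25 + 20·225 + 18·(-295) = -450 + 4500 - 5310 = -1260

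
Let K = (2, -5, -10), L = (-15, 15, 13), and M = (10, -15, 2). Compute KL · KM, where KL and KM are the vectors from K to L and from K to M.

KL = L − K = (-17, 20, 23)
KM = M − K = (8, -10, 12)
KL · KM = (-17)·8 + 20·(-10) + 23·12 = -136 - 200 + 276 = -60

-60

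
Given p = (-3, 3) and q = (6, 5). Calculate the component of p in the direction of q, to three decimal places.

-0.384

p · q = (-3)·6 + 3·5 = -18 + 15 = -3
|q| = √(36 + 25) = √61 ≈ 7.8102
comp_q p = -3 / √61 ≈ -0.384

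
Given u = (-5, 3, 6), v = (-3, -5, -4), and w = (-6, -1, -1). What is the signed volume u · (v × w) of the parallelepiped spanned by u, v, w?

v × w:
i: (-5)·(-1) - (-4)·(-1) = 5 - 4 = 1
j: (-4)·(-6) - (-3)·(-1) = 24 - 3 = 21
k: (-3)·(-1) - (-5)·(-6) = 3 - 30 = -27
v × w = (1, 21, -27)
u · (v × w) = (-5)·1 + 3·21 + 6·(-27) = -5 + 63 - 162 = -104

-104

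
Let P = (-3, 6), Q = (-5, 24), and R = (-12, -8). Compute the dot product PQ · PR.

-234

PQ = Q − P = (-2, 18)
PR = R − P = (-9, -14)
PQ · PR = (-2)·(-9) + 18·(-14) = 18 - 252 = -234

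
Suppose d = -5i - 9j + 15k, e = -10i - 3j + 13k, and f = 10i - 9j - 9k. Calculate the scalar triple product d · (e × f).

720

e × f:
i: (-3)·(-9) - 13·(-9) = 27 - (-117) = 144
j: 13·10 - (-10)·(-9) = 130 - 90 = 40
k: (-10)·(-9) - (-3)·10 = 90 - (-30) = 120
e × f = (144, 40, 120)
d · (e × f) = (-5)·144 + (-9)·40 + 15·120 = -720 - 360 + 1800 = 720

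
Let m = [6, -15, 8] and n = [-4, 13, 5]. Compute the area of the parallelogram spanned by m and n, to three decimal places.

190.287

i: (-15)·5 - 8·13 = -75 - 104 = -179
j: 8·(-4) - 6·5 = -32 - 30 = -62
k: 6·13 - (-15)·(-4) = 78 - 60 = 18
m × n = (-179, -62, 18)
|m × n| = √((-179)² + (-62)² + 18²) = √36209 ≈ 190.2866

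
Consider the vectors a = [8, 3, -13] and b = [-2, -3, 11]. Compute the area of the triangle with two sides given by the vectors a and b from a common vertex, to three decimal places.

32.419

i: 3·11 - (-13)·(-3) = 33 - 39 = -6
j: (-13)·(-2) - 8·11 = 26 - 88 = -62
k: 8·(-3) - 3·(-2) = -24 - (-6) = -18
a × b = (-6, -62, -18)
|a × b| = √((-6)² + (-62)² + (-18)²) = √4204 ≈ 64.8383
area = ½ · 64.8383 ≈ 32.419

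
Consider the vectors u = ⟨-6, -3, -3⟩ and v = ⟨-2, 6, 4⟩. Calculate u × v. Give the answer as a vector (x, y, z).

i: (-3)·4 - (-3)·6 = -12 - (-18) = 6
j: (-3)·(-2) - (-6)·4 = 6 - (-24) = 30
k: (-6)·6 - (-3)·(-2) = -36 - 6 = -42
u × v = (6, 30, -42)

(6, 30, -42)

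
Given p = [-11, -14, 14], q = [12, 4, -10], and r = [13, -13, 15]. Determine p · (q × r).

q × r:
i: 4·15 - (-10)·(-13) = 60 - 130 = -70
j: (-10)·13 - 12·15 = -130 - 180 = -310
k: 12·(-13) - 4·13 = -156 - 52 = -208
q × r = (-70, -310, -208)
p · (q × r) = (-11)·(-70) + (-14)·(-310) + 14·(-208) = 770 + 4340 - 2912 = 2198

2198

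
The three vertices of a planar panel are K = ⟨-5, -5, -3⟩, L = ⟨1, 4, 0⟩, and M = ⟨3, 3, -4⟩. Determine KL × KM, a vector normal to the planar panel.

(-33, 30, -24)

KL = (6, 9, 3)
KM = (8, 8, -1)
i: 9·(-1) - 3·8 = -9 - 24 = -33
j: 3·8 - 6·(-1) = 24 - (-6) = 30
k: 6·8 - 9·8 = 48 - 72 = -24
KL × KM = (-33, 30, -24)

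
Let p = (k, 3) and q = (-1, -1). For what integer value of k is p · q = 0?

p · q = k·(-1) + 3·(-1) = -3 - 1k
Set equal to 0: -1k = 3, so k = -3.

-3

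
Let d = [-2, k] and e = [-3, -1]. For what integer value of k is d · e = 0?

d · e = (-2)·(-3) + k·(-1) = 6 - 1k
Set equal to 0: -1k = -6, so k = 6.

6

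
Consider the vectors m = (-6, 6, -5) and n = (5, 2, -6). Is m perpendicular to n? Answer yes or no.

m · n = (-6)·5 + 6·2 + (-5)·(-6) = -30 + 12 + 30 = 12
Nonzero, so the vectors are not orthogonal.

no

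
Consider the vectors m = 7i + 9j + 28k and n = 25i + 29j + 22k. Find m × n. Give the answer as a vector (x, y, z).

i: 9·22 - 28·29 = 198 - 812 = -614
j: 28·25 - 7·22 = 700 - 154 = 546
k: 7·29 - 9·25 = 203 - 225 = -22
m × n = (-614, 546, -22)

(-614, 546, -22)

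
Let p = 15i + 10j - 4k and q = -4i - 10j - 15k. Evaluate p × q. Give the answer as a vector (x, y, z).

i: 10·(-15) - (-4)·(-10) = -150 - 40 = -190
j: (-4)·(-4) - 15·(-15) = 16 - (-225) = 241
k: 15·(-10) - 10·(-4) = -150 - (-40) = -110
p × q = (-190, 241, -110)

(-190, 241, -110)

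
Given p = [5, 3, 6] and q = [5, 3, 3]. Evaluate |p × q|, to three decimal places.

17.493

i: 3·3 - 6·3 = 9 - 18 = -9
j: 6·5 - 5·3 = 30 - 15 = 15
k: 5·3 - 3·5 = 15 - 15 = 0
p × q = (-9, 15, 0)
|p × q| = √((-9)² + 15² + 0²) = √306 ≈ 17.4929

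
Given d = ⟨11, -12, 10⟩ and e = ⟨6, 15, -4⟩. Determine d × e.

i: (-12)·(-4) - 10·15 = 48 - 150 = -102
j: 10·6 - 11·(-4) = 60 - (-44) = 104
k: 11·15 - (-12)·6 = 165 - (-72) = 237
d × e = (-102, 104, 237)

(-102, 104, 237)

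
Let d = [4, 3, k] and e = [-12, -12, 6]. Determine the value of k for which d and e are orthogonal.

14

d · e = 4·(-12) + 3·(-12) + k·6 = -84 + 6k
Set equal to 0: 6k = 84, so k = 14.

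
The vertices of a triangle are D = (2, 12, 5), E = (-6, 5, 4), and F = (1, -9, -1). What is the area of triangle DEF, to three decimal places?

84.515

DE = (-8, -7, -1),  DF = (-1, -21, -6)
i: (-7)·(-6) - (-1)·(-21) = 42 - 21 = 21
j: (-1)·(-1) - (-8)·(-6) = 1 - 48 = -47
k: (-8)·(-21) - (-7)·(-1) = 168 - 7 = 161
DE × DF = (21, -47, 161)
|DE × DF| = √28571 ≈ 169.0296
area = ½ · 169.0296 ≈ 84.515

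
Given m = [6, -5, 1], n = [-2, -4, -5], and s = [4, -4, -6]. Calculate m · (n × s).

208

n × s:
i: (-4)·(-6) - (-5)·(-4) = 24 - 20 = 4
j: (-5)·4 - (-2)·(-6) = -20 - 12 = -32
k: (-2)·(-4) - (-4)·4 = 8 - (-16) = 24
n × s = (4, -32, 24)
m · (n × s) = 6·4 + (-5)·(-32) + 1·24 = 24 + 160 + 24 = 208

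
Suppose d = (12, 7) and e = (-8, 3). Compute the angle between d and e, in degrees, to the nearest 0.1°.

129.2

d · e = 12·(-8) + 7·3 = -96 + 21 = -75
|d|² = 144 + 49 = 193,  |d| = √193 ≈ 13.892444
|e|² = 64 + 9 = 73,  |e| = √73 ≈ 8.544004
cos θ = -75 / (13.892444 · 8.544004) ≈ -0.63186
θ = arccos(-0.63186) ≈ 129.2°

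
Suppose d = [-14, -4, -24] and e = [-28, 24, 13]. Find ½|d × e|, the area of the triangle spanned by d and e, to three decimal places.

548.770

i: (-4)·13 - (-24)·24 = -52 - (-576) = 524
j: (-24)·(-28) - (-14)·13 = 672 - (-182) = 854
k: (-14)·24 - (-4)·(-28) = -336 - 112 = -448
d × e = (524, 854, -448)
|d × e| = √(524² + 854² + (-448)²) = √1204596 ≈ 1097.5409
area = ½ · 1097.5409 ≈ 548.770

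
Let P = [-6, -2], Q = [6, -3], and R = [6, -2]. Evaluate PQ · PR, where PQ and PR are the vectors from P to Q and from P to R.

PQ = Q − P = (12, -1)
PR = R − P = (12, 0)
PQ · PR = 12·12 + (-1)·0 = 144 + 0 = 144

144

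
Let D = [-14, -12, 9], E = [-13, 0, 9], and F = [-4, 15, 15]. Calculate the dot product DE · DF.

DE = E − D = (1, 12, 0)
DF = F − D = (10, 27, 6)
DE · DF = 1·10 + 12·27 + 0·6 = 10 + 324 + 0 = 334

334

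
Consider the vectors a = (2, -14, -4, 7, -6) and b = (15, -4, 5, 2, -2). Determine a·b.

a · b = 2·15 + (-14)·(-4) + (-4)·5 + 7·2 + (-6)·(-2) = 30 + 56 - 20 + 14 + 12 = 92

92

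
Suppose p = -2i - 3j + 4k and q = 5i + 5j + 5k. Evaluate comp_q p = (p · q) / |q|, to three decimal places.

-0.577

p · q = (-2)·5 + (-3)·5 + 4·5 = -10 - 15 + 20 = -5
|q| = √(25 + 25 + 25) = √75 ≈ 8.6603
comp_q p = -5 / √75 ≈ -0.577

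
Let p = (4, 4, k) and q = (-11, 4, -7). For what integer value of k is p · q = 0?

p · q = 4·(-11) + 4·4 + k·(-7) = -28 - 7k
Set equal to 0: -7k = 28, so k = -4.

-4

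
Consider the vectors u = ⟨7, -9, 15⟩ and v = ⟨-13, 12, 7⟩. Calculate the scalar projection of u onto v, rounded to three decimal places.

u · v = 7·(-13) + (-9)·12 + 15·7 = -91 - 108 + 105 = -94
|v| = √(169 + 144 + 49) = √362 ≈ 19.0263
comp_v u = -94 / √362 ≈ -4.941

-4.941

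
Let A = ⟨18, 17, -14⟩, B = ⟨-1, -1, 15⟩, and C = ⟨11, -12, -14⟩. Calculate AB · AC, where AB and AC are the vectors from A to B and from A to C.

655

AB = B − A = (-19, -18, 29)
AC = C − A = (-7, -29, 0)
AB · AC = (-19)·(-7) + (-18)·(-29) + 29·0 = 133 + 522 + 0 = 655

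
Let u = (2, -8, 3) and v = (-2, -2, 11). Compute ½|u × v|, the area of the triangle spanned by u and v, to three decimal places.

44.463

i: (-8)·11 - 3·(-2) = -88 - (-6) = -82
j: 3·(-2) - 2·11 = -6 - 22 = -28
k: 2·(-2) - (-8)·(-2) = -4 - 16 = -20
u × v = (-82, -28, -20)
|u × v| = √((-82)² + (-28)² + (-20)²) = √7908 ≈ 88.9269
area = ½ · 88.9269 ≈ 44.463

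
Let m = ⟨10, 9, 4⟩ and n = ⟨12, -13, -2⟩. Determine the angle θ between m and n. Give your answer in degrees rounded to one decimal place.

91.1

m · n = 10·12 + 9·(-13) + 4·(-2) = 120 - 117 - 8 = -5
|m|² = 100 + 81 + 16 = 197,  |m| = √197 ≈ 14.035669
|n|² = 144 + 169 + 4 = 317,  |n| = √317 ≈ 17.804494
cos θ = -5 / (14.035669 · 17.804494) ≈ -0.02001
θ = arccos(-0.02001) ≈ 91.1°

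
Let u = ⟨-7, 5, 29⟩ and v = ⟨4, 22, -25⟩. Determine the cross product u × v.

i: 5·(-25) - 29·22 = -125 - 638 = -763
j: 29·4 - (-7)·(-25) = 116 - 175 = -59
k: (-7)·22 - 5·4 = -154 - 20 = -174
u × v = (-763, -59, -174)

(-763, -59, -174)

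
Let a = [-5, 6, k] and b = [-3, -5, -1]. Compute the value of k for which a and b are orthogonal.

a · b = (-5)·(-3) + 6·(-5) + k·(-1) = -15 - 1k
Set equal to 0: -1k = 15, so k = -15.

-15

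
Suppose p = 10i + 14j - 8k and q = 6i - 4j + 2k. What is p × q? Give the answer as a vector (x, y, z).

i: 14·2 - (-8)·(-4) = 28 - 32 = -4
j: (-8)·6 - 10·2 = -48 - 20 = -68
k: 10·(-4) - 14·6 = -40 - 84 = -124
p × q = (-4, -68, -124)

(-4, -68, -124)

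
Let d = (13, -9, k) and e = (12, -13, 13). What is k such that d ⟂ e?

-21

d · e = 13·12 + (-9)·(-13) + k·13 = 273 + 13k
Set equal to 0: 13k = -273, so k = -21.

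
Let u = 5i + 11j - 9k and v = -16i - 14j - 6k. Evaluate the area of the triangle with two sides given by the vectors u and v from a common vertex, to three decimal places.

139.979

i: 11·(-6) - (-9)·(-14) = -66 - 126 = -192
j: (-9)·(-16) - 5·(-6) = 144 - (-30) = 174
k: 5·(-14) - 11·(-16) = -70 - (-176) = 106
u × v = (-192, 174, 106)
|u × v| = √((-192)² + 174² + 106²) = √78376 ≈ 279.9571
area = ½ · 279.9571 ≈ 139.979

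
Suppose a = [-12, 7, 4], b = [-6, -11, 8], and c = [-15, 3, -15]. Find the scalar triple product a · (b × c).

-3894

b × c:
i: (-11)·(-15) - 8·3 = 165 - 24 = 141
j: 8·(-15) - (-6)·(-15) = -120 - 90 = -210
k: (-6)·3 - (-11)·(-15) = -18 - 165 = -183
b × c = (141, -210, -183)
a · (b × c) = (-12)·141 + 7·(-210) + 4·(-183) = -1692 - 1470 - 732 = -3894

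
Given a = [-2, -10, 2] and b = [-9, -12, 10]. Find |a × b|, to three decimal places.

100.678

i: (-10)·10 - 2·(-12) = -100 - (-24) = -76
j: 2·(-9) - (-2)·10 = -18 - (-20) = 2
k: (-2)·(-12) - (-10)·(-9) = 24 - 90 = -66
a × b = (-76, 2, -66)
|a × b| = √((-76)² + 2² + (-66)²) = √10136 ≈ 100.6777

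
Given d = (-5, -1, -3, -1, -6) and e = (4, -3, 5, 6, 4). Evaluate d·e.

d · e = (-5)·4 + (-1)·(-3) + (-3)·5 + (-1)·6 + (-6)·4 = -20 + 3 - 15 - 6 - 24 = -62

-62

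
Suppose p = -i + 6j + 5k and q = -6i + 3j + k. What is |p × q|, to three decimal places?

44.844

i: 6·1 - 5·3 = 6 - 15 = -9
j: 5·(-6) - (-1)·1 = -30 - (-1) = -29
k: (-1)·3 - 6·(-6) = -3 - (-36) = 33
p × q = (-9, -29, 33)
|p × q| = √((-9)² + (-29)² + 33²) = √2011 ≈ 44.8442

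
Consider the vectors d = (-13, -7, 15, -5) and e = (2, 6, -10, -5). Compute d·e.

-193

d · e = (-13)·2 + (-7)·6 + 15·(-10) + (-5)·(-5) = -26 - 42 - 150 + 25 = -193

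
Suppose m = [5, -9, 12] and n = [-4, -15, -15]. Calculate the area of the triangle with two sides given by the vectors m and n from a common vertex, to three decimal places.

i: (-9)·(-15) - 12·(-15) = 135 - (-180) = 315
j: 12·(-4) - 5·(-15) = -48 - (-75) = 27
k: 5·(-15) - (-9)·(-4) = -75 - 36 = -111
m × n = (315, 27, -111)
|m × n| = √(315² + 27² + (-111)²) = √112275 ≈ 335.0746
area = ½ · 335.0746 ≈ 167.537

167.537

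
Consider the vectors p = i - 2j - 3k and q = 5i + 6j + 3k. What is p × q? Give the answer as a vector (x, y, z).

(12, -18, 16)

i: (-2)·3 - (-3)·6 = -6 - (-18) = 12
j: (-3)·5 - 1·3 = -15 - 3 = -18
k: 1·6 - (-2)·5 = 6 - (-10) = 16
p × q = (12, -18, 16)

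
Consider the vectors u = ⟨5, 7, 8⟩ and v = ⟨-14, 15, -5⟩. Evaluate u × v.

i: 7·(-5) - 8·15 = -35 - 120 = -155
j: 8·(-14) - 5·(-5) = -112 - (-25) = -87
k: 5·15 - 7·(-14) = 75 - (-98) = 173
u × v = (-155, -87, 173)

(-155, -87, 173)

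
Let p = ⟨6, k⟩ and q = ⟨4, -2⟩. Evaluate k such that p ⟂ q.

12

p · q = 6·4 + k·(-2) = 24 - 2k
Set equal to 0: -2k = -24, so k = 12.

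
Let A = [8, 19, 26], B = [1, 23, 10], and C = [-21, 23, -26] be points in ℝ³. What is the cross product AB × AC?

(-144, 100, 88)

AB = (-7, 4, -16)
AC = (-29, 4, -52)
i: 4·(-52) - (-16)·4 = -208 - (-64) = -144
j: (-16)·(-29) - (-7)·(-52) = 464 - 364 = 100
k: (-7)·4 - 4·(-29) = -28 - (-116) = 88
AB × AC = (-144, 100, 88)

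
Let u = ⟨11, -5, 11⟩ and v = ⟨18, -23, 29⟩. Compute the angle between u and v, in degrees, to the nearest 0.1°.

u · v = 11·18 + (-5)·(-23) + 11·29 = 198 + 115 + 319 = 632
|u|² = 121 + 25 + 121 = 267,  |u| = √267 ≈ 16.340135
|v|² = 324 + 529 + 841 = 1694,  |v| = √1694 ≈ 41.158231
cos θ = 632 / (16.340135 · 41.158231) ≈ 0.93973
θ = arccos(0.93973) ≈ 20.0°

20.0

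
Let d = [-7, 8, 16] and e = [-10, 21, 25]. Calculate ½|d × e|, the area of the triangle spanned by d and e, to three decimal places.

i: 8·25 - 16·21 = 200 - 336 = -136
j: 16·(-10) - (-7)·25 = -160 - (-175) = 15
k: (-7)·21 - 8·(-10) = -147 - (-80) = -67
d × e = (-136, 15, -67)
|d × e| = √((-136)² + 15² + (-67)²) = √23210 ≈ 152.3483
area = ½ · 152.3483 ≈ 76.174

76.174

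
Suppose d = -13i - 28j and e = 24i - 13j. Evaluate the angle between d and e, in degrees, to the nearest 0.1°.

86.5

d · e = (-13)·24 + (-28)·(-13) = -312 + 364 = 52
|d|² = 169 + 784 = 953,  |d| = √953 ≈ 30.870698
|e|² = 576 + 169 = 745,  |e| = √745 ≈ 27.294688
cos θ = 52 / (30.870698 · 27.294688) ≈ 0.06171
θ = arccos(0.06171) ≈ 86.5°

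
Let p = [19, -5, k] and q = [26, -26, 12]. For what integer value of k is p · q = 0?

p · q = 19·26 + (-5)·(-26) + k·12 = 624 + 12k
Set equal to 0: 12k = -624, so k = -52.

-52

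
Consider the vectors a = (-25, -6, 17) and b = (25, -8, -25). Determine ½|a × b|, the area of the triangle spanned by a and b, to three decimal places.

i: (-6)·(-25) - 17·(-8) = 150 - (-136) = 286
j: 17·25 - (-25)·(-25) = 425 - 625 = -200
k: (-25)·(-8) - (-6)·25 = 200 - (-150) = 350
a × b = (286, -200, 350)
|a × b| = √(286² + (-200)² + 350²) = √244296 ≈ 494.2631
area = ½ · 494.2631 ≈ 247.132

247.132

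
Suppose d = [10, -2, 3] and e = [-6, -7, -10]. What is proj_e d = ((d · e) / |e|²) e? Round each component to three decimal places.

d · e = 10·(-6) + (-2)·(-7) + 3·(-10) = -60 + 14 - 30 = -76
|e|² = 36 + 49 + 100 = 185
proj_e d = (-76/185) · (-6, -7, -10) ≈ (2.465, 2.876, 4.108)

(2.465, 2.876, 4.108)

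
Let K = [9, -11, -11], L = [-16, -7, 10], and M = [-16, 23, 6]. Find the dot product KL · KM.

1118

KL = L − K = (-25, 4, 21)
KM = M − K = (-25, 34, 17)
KL · KM = (-25)·(-25) + 4·34 + 21·17 = 625 + 136 + 357 = 1118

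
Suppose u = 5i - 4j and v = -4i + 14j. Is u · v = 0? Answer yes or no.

u · v = 5·(-4) + (-4)·14 = -20 - 56 = -76
Nonzero, so the vectors are not orthogonal.

no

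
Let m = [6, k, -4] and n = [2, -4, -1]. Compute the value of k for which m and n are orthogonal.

m · n = 6·2 + k·(-4) + (-4)·(-1) = 16 - 4k
Set equal to 0: -4k = -16, so k = 4.

4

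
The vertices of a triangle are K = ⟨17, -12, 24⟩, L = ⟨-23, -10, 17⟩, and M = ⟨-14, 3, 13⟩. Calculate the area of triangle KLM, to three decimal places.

294.135

KL = (-40, 2, -7),  KM = (-31, 15, -11)
i: 2·(-11) - (-7)·15 = -22 - (-105) = 83
j: (-7)·(-31) - (-40)·(-11) = 217 - 440 = -223
k: (-40)·15 - 2·(-31) = -600 - (-62) = -538
KL × KM = (83, -223, -538)
|KL × KM| = √346062 ≈ 588.2703
area = ½ · 588.2703 ≈ 294.135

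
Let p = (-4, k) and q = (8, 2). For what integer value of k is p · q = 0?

16

p · q = (-4)·8 + k·2 = -32 + 2k
Set equal to 0: 2k = 32, so k = 16.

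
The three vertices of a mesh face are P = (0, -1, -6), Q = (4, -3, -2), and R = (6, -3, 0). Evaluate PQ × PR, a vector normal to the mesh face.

PQ = (4, -2, 4)
PR = (6, -2, 6)
i: (-2)·6 - 4·(-2) = -12 - (-8) = -4
j: 4·6 - 4·6 = 24 - 24 = 0
k: 4·(-2) - (-2)·6 = -8 - (-12) = 4
PQ × PR = (-4, 0, 4)

(-4, 0, 4)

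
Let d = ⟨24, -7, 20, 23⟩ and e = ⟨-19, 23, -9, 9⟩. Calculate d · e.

d · e = 24·(-19) + (-7)·23 + 20·(-9) + 23·9 = -456 - 161 - 180 + 207 = -590

-590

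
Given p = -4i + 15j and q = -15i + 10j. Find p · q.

210

p · q = (-4)·(-15) + 15·10 = 60 + 150 = 210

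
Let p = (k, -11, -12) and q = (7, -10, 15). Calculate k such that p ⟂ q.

10

p · q = k·7 + (-11)·(-10) + (-12)·15 = -70 + 7k
Set equal to 0: 7k = 70, so k = 10.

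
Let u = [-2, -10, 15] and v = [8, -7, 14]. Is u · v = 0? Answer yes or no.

no

u · v = (-2)·8 + (-10)·(-7) + 15·14 = -16 + 70 + 210 = 264
Nonzero, so the vectors are not orthogonal.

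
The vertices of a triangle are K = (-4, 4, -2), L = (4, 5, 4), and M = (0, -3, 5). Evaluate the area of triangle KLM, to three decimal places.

KL = (8, 1, 6),  KM = (4, -7, 7)
i: 1·7 - 6·(-7) = 7 - (-42) = 49
j: 6·4 - 8·7 = 24 - 56 = -32
k: 8·(-7) - 1·4 = -56 - 4 = -60
KL × KM = (49, -32, -60)
|KL × KM| = √7025 ≈ 83.8153
area = ½ · 83.8153 ≈ 41.908

41.908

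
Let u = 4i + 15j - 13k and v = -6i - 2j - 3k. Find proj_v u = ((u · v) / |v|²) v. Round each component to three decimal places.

(1.837, 0.612, 0.918)

u · v = 4·(-6) + 15·(-2) + (-13)·(-3) = -24 - 30 + 39 = -15
|v|² = 36 + 4 + 9 = 49
proj_v u = (-15/49) · (-6, -2, -3) ≈ (1.837, 0.612, 0.918)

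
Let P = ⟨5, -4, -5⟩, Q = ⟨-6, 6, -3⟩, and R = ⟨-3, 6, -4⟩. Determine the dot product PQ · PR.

190

PQ = Q − P = (-11, 10, 2)
PR = R − P = (-8, 10, 1)
PQ · PR = (-11)·(-8) + 10·10 + 2·1 = 88 + 100 + 2 = 190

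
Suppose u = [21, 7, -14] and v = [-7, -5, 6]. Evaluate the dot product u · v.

-266

u · v = 21·(-7) + 7·(-5) + (-14)·6 = -147 - 35 - 84 = -266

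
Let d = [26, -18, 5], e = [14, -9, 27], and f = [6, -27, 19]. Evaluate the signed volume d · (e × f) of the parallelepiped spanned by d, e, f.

14760

e × f:
i: (-9)·19 - 27·(-27) = -171 - (-729) = 558
j: 27·6 - 14·19 = 162 - 266 = -104
k: 14·(-27) - (-9)·6 = -378 - (-54) = -324
e × f = (558, -104, -324)
d · (e × f) = 26·558 + (-18)·(-104) + 5·(-324) = 14508 + 1872 - 1620 = 14760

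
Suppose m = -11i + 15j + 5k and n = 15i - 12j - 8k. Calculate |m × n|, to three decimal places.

111.436

i: 15·(-8) - 5·(-12) = -120 - (-60) = -60
j: 5·15 - (-11)·(-8) = 75 - 88 = -13
k: (-11)·(-12) - 15·15 = 132 - 225 = -93
m × n = (-60, -13, -93)
|m × n| = √((-60)² + (-13)² + (-93)²) = √12418 ≈ 111.4361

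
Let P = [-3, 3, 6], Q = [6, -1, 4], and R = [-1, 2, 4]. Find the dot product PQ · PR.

26

PQ = Q − P = (9, -4, -2)
PR = R − P = (2, -1, -2)
PQ · PR = 9·2 + (-4)·(-1) + (-2)·(-2) = 18 + 4 + 4 = 26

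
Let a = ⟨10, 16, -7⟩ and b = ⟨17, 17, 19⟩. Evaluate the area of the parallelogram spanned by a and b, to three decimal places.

i: 16·19 - (-7)·17 = 304 - (-119) = 423
j: (-7)·17 - 10·19 = -119 - 190 = -309
k: 10·17 - 16·17 = 170 - 272 = -102
a × b = (423, -309, -102)
|a × b| = √(423² + (-309)² + (-102)²) = √284814 ≈ 533.6797

533.680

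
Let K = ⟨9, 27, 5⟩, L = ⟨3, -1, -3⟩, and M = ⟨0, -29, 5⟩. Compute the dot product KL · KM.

1622

KL = L − K = (-6, -28, -8)
KM = M − K = (-9, -56, 0)
KL · KM = (-6)·(-9) + (-28)·(-56) + (-8)·0 = 54 + 1568 + 0 = 1622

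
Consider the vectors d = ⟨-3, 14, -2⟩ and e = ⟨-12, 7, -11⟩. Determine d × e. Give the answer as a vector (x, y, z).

(-140, -9, 147)

i: 14·(-11) - (-2)·7 = -154 - (-14) = -140
j: (-2)·(-12) - (-3)·(-11) = 24 - 33 = -9
k: (-3)·7 - 14·(-12) = -21 - (-168) = 147
d × e = (-140, -9, 147)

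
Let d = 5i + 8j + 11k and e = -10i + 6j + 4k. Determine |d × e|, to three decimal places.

173.655

i: 8·4 - 11·6 = 32 - 66 = -34
j: 11·(-10) - 5·4 = -110 - 20 = -130
k: 5·6 - 8·(-10) = 30 - (-80) = 110
d × e = (-34, -130, 110)
|d × e| = √((-34)² + (-130)² + 110²) = √30156 ≈ 173.6548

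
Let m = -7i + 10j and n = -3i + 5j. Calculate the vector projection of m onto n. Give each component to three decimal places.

(-6.265, 10.441)

m · n = (-7)·(-3) + 10·5 = 21 + 50 = 71
|n|² = 9 + 25 = 34
proj_n m = (71/34) · (-3, 5) ≈ (-6.265, 10.441)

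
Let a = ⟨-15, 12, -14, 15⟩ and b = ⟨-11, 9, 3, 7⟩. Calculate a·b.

a · b = (-15)·(-11) + 12·9 + (-14)·3 + 15·7 = 165 + 108 - 42 + 105 = 336

336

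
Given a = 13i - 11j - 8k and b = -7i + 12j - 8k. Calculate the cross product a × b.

(184, 160, 79)

i: (-11)·(-8) - (-8)·12 = 88 - (-96) = 184
j: (-8)·(-7) - 13·(-8) = 56 - (-104) = 160
k: 13·12 - (-11)·(-7) = 156 - 77 = 79
a × b = (184, 160, 79)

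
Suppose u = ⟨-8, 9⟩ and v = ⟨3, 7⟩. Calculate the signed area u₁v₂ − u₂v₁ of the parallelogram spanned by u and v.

-83

(-8)·7 - 9·3 = -56 - 27 = -83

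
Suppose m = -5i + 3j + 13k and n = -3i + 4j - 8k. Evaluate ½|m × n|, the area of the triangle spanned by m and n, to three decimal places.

55.086

i: 3·(-8) - 13·4 = -24 - 52 = -76
j: 13·(-3) - (-5)·(-8) = -39 - 40 = -79
k: (-5)·4 - 3·(-3) = -20 - (-9) = -11
m × n = (-76, -79, -11)
|m × n| = √((-76)² + (-79)² + (-11)²) = √12138 ≈ 110.1726
area = ½ · 110.1726 ≈ 55.086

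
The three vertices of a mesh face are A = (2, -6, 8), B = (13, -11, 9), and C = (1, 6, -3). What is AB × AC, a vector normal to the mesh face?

AB = (11, -5, 1)
AC = (-1, 12, -11)
i: (-5)·(-11) - 1·12 = 55 - 12 = 43
j: 1·(-1) - 11·(-11) = -1 - (-121) = 120
k: 11·12 - (-5)·(-1) = 132 - 5 = 127
AB × AC = (43, 120, 127)

(43, 120, 127)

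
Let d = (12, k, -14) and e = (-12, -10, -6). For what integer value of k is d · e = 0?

-6

d · e = 12·(-12) + k·(-10) + (-14)·(-6) = -60 - 10k
Set equal to 0: -10k = 60, so k = -6.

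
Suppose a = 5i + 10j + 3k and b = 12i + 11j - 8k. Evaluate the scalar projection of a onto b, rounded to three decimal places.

8.049

a · b = 5·12 + 10·11 + 3·(-8) = 60 + 110 - 24 = 146
|b| = √(144 + 121 + 64) = √329 ≈ 18.1384
comp_b a = 146 / √329 ≈ 8.049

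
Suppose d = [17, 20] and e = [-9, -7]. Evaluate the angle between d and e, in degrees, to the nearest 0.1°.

d · e = 17·(-9) + 20·(-7) = -153 - 140 = -293
|d|² = 289 + 400 = 689,  |d| = √689 ≈ 26.248809
|e|² = 81 + 49 = 130,  |e| = √130 ≈ 11.401754
cos θ = -293 / (26.248809 · 11.401754) ≈ -0.97901
θ = arccos(-0.97901) ≈ 168.2°

168.2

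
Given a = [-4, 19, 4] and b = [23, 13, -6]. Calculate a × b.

i: 19·(-6) - 4·13 = -114 - 52 = -166
j: 4·23 - (-4)·(-6) = 92 - 24 = 68
k: (-4)·13 - 19·23 = -52 - 437 = -489
a × b = (-166, 68, -489)

(-166, 68, -489)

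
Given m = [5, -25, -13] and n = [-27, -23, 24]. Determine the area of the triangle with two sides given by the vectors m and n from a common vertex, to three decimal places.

i: (-25)·24 - (-13)·(-23) = -600 - 299 = -899
j: (-13)·(-27) - 5·24 = 351 - 120 = 231
k: 5·(-23) - (-25)·(-27) = -115 - 675 = -790
m × n = (-899, 231, -790)
|m × n| = √((-899)² + 231² + (-790)²) = √1485662 ≈ 1218.8774
area = ½ · 1218.8774 ≈ 609.439

609.439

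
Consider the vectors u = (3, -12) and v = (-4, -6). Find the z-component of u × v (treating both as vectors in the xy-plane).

3·(-6) - (-12)·(-4) = -18 - 48 = -66

-66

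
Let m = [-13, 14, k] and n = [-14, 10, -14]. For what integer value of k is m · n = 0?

23

m · n = (-13)·(-14) + 14·10 + k·(-14) = 322 - 14k
Set equal to 0: -14k = -322, so k = 23.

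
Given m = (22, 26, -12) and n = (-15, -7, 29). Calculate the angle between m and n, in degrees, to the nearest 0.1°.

m · n = 22·(-15) + 26·(-7) + (-12)·29 = -330 - 182 - 348 = -860
|m|² = 484 + 676 + 144 = 1304,  |m| = √1304 ≈ 36.110940
|n|² = 225 + 49 + 841 = 1115,  |n| = √1115 ≈ 33.391616
cos θ = -860 / (36.110940 · 33.391616) ≈ -0.71322
θ = arccos(-0.71322) ≈ 135.5°

135.5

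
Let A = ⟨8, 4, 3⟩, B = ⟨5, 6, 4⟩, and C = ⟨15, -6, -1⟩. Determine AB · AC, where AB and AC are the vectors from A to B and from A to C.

AB = B − A = (-3, 2, 1)
AC = C − A = (7, -10, -4)
AB · AC = (-3)·7 + 2·(-10) + 1·(-4) = -21 - 20 - 4 = -45

-45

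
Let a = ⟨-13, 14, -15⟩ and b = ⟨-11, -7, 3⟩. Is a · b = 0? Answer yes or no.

a · b = (-13)·(-11) + 14·(-7) + (-15)·3 = 143 - 98 - 45 = 0
Zero, so the vectors are orthogonal.

yes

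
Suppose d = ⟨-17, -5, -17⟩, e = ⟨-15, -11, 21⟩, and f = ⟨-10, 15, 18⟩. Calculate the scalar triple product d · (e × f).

14116

e × f:
i: (-11)·18 - 21·15 = -198 - 315 = -513
j: 21·(-10) - (-15)·18 = -210 - (-270) = 60
k: (-15)·15 - (-11)·(-10) = -225 - 110 = -335
e × f = (-513, 60, -335)
d · (e × f) = (-17)·(-513) + (-5)·60 + (-17)·(-335) = 8721 - 300 + 5695 = 14116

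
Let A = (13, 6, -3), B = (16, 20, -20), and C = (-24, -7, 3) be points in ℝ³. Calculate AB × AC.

(-137, 611, 479)

AB = (3, 14, -17)
AC = (-37, -13, 6)
i: 14·6 - (-17)·(-13) = 84 - 221 = -137
j: (-17)·(-37) - 3·6 = 629 - 18 = 611
k: 3·(-13) - 14·(-37) = -39 - (-518) = 479
AB × AC = (-137, 611, 479)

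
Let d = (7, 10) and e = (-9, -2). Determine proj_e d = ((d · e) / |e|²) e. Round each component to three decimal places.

d · e = 7·(-9) + 10·(-2) = -63 - 20 = -83
|e|² = 81 + 4 = 85
proj_e d = (-83/85) · (-9, -2) ≈ (8.788, 1.953)

(8.788, 1.953)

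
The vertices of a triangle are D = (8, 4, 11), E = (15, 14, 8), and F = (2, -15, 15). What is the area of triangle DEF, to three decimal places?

37.809

DE = (7, 10, -3),  DF = (-6, -19, 4)
i: 10·4 - (-3)·(-19) = 40 - 57 = -17
j: (-3)·(-6) - 7·4 = 18 - 28 = -10
k: 7·(-19) - 10·(-6) = -133 - (-60) = -73
DE × DF = (-17, -10, -73)
|DE × DF| = √5718 ≈ 75.6175
area = ½ · 75.6175 ≈ 37.809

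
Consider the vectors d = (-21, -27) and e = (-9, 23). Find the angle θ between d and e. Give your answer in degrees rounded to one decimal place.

120.8

d · e = (-21)·(-9) + (-27)·23 = 189 - 621 = -432
|d|² = 441 + 729 = 1170,  |d| = √1170 ≈ 34.205263
|e|² = 81 + 529 = 610,  |e| = √610 ≈ 24.698178
cos θ = -432 / (34.205263 · 24.698178) ≈ -0.51136
θ = arccos(-0.51136) ≈ 120.8°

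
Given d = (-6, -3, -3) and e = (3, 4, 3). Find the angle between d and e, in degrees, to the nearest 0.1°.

155.5

d · e = (-6)·3 + (-3)·4 + (-3)·3 = -18 - 12 - 9 = -39
|d|² = 36 + 9 + 9 = 54,  |d| = √54 ≈ 7.348469
|e|² = 9 + 16 + 9 = 34,  |e| = √34 ≈ 5.830952
cos θ = -39 / (7.348469 · 5.830952) ≈ -0.91018
θ = arccos(-0.91018) ≈ 155.5°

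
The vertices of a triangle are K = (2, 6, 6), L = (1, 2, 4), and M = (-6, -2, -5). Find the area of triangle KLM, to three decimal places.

18.608

KL = (-1, -4, -2),  KM = (-8, -8, -11)
i: (-4)·(-11) - (-2)·(-8) = 44 - 16 = 28
j: (-2)·(-8) - (-1)·(-11) = 16 - 11 = 5
k: (-1)·(-8) - (-4)·(-8) = 8 - 32 = -24
KL × KM = (28, 5, -24)
|KL × KM| = √1385 ≈ 37.2156
area = ½ · 37.2156 ≈ 18.608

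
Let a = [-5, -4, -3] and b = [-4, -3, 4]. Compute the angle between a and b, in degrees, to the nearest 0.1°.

a · b = (-5)·(-4) + (-4)·(-3) + (-3)·4 = 20 + 12 - 12 = 20
|a|² = 25 + 16 + 9 = 50,  |a| = √50 ≈ 7.071068
|b|² = 16 + 9 + 16 = 41,  |b| = √41 ≈ 6.403124
cos θ = 20 / (7.071068 · 6.403124) ≈ 0.44173
θ = arccos(0.44173) ≈ 63.8°

63.8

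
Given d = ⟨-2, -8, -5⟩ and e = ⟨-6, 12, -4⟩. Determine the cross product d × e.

i: (-8)·(-4) - (-5)·12 = 32 - (-60) = 92
j: (-5)·(-6) - (-2)·(-4) = 30 - 8 = 22
k: (-2)·12 - (-8)·(-6) = -24 - 48 = -72
d × e = (92, 22, -72)

(92, 22, -72)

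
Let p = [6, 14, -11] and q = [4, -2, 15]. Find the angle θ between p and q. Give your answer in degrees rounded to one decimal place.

p · q = 6·4 + 14·(-2) + (-11)·15 = 24 - 28 - 165 = -169
|p|² = 36 + 196 + 121 = 353,  |p| = √353 ≈ 18.788294
|q|² = 16 + 4 + 225 = 245,  |q| = √245 ≈ 15.652476
cos θ = -169 / (18.788294 · 15.652476) ≈ -0.57467
θ = arccos(-0.57467) ≈ 125.1°

125.1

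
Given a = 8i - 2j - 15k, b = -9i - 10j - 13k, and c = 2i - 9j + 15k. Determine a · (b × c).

-3869

b × c:
i: (-10)·15 - (-13)·(-9) = -150 - 117 = -267
j: (-13)·2 - (-9)·15 = -26 - (-135) = 109
k: (-9)·(-9) - (-10)·2 = 81 - (-20) = 101
b × c = (-267, 109, 101)
a · (b × c) = 8·(-267) + (-2)·109 + (-15)·101 = -2136 - 218 - 1515 = -3869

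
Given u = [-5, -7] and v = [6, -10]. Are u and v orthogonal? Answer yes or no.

u · v = (-5)·6 + (-7)·(-10) = -30 + 70 = 40
Nonzero, so the vectors are not orthogonal.

no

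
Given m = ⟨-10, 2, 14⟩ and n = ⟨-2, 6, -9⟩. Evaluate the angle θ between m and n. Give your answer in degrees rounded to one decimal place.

119.6

m · n = (-10)·(-2) + 2·6 + 14·(-9) = 20 + 12 - 126 = -94
|m|² = 100 + 4 + 196 = 300,  |m| = √300 ≈ 17.320508
|n|² = 4 + 36 + 81 = 121,  |n| = √121 ≈ 11.000000
cos θ = -94 / (17.320508 · 11.000000) ≈ -0.49337
θ = arccos(-0.49337) ≈ 119.6°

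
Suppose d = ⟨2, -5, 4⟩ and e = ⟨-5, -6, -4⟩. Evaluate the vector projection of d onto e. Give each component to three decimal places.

(-0.260, -0.312, -0.208)

d · e = 2·(-5) + (-5)·(-6) + 4·(-4) = -10 + 30 - 16 = 4
|e|² = 25 + 36 + 16 = 77
proj_e d = (4/77) · (-5, -6, -4) ≈ (-0.260, -0.312, -0.208)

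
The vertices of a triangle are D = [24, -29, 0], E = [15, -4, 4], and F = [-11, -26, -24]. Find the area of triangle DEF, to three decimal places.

DE = (-9, 25, 4),  DF = (-35, 3, -24)
i: 25·(-24) - 4·3 = -600 - 12 = -612
j: 4·(-35) - (-9)·(-24) = -140 - 216 = -356
k: (-9)·3 - 25·(-35) = -27 - (-875) = 848
DE × DF = (-612, -356, 848)
|DE × DF| = √1220384 ≈ 1104.7099
area = ½ · 1104.7099 ≈ 552.355

552.355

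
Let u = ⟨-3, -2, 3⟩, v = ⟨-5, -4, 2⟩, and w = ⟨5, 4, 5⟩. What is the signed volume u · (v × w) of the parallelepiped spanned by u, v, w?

14

v × w:
i: (-4)·5 - 2·4 = -20 - 8 = -28
j: 2·5 - (-5)·5 = 10 - (-25) = 35
k: (-5)·4 - (-4)·5 = -20 - (-20) = 0
v × w = (-28, 35, 0)
u · (v × w) = (-3)·(-28) + (-2)·35 + 3·0 = 84 - 70 + 0 = 14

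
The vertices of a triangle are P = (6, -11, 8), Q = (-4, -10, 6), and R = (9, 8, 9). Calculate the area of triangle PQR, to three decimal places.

98.471

PQ = (-10, 1, -2),  PR = (3, 19, 1)
i: 1·1 - (-2)·19 = 1 - (-38) = 39
j: (-2)·3 - (-10)·1 = -6 - (-10) = 4
k: (-10)·19 - 1·3 = -190 - 3 = -193
PQ × PR = (39, 4, -193)
|PQ × PR| = √38786 ≈ 196.9416
area = ½ · 196.9416 ≈ 98.471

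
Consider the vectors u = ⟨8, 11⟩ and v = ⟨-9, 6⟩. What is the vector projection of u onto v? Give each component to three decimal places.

(0.462, -0.308)

u · v = 8·(-9) + 11·6 = -72 + 66 = -6
|v|² = 81 + 36 = 117
proj_v u = (-6/117) · (-9, 6) ≈ (0.462, -0.308)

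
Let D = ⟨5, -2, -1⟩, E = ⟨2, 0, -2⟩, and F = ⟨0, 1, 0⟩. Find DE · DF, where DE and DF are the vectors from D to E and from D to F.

20

DE = E − D = (-3, 2, -1)
DF = F − D = (-5, 3, 1)
DE · DF = (-3)·(-5) + 2·3 + (-1)·1 = 15 + 6 - 1 = 20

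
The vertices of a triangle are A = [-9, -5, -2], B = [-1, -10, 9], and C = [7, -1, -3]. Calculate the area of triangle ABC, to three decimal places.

AB = (8, -5, 11),  AC = (16, 4, -1)
i: (-5)·(-1) - 11·4 = 5 - 44 = -39
j: 11·16 - 8·(-1) = 176 - (-8) = 184
k: 8·4 - (-5)·16 = 32 - (-80) = 112
AB × AC = (-39, 184, 112)
|AB × AC| = √47921 ≈ 218.9087
area = ½ · 218.9087 ≈ 109.454

109.454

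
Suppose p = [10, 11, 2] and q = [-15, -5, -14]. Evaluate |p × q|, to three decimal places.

214.618

i: 11·(-14) - 2·(-5) = -154 - (-10) = -144
j: 2·(-15) - 10·(-14) = -30 - (-140) = 110
k: 10·(-5) - 11·(-15) = -50 - (-165) = 115
p × q = (-144, 110, 115)
|p × q| = √((-144)² + 110² + 115²) = √46061 ≈ 214.6183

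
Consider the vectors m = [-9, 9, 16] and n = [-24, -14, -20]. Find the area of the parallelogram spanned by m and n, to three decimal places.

661.057

i: 9·(-20) - 16·(-14) = -180 - (-224) = 44
j: 16·(-24) - (-9)·(-20) = -384 - 180 = -564
k: (-9)·(-14) - 9·(-24) = 126 - (-216) = 342
m × n = (44, -564, 342)
|m × n| = √(44² + (-564)² + 342²) = √436996 ≈ 661.0567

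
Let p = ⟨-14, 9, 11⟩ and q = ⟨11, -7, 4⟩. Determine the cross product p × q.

i: 9·4 - 11·(-7) = 36 - (-77) = 113
j: 11·11 - (-14)·4 = 121 - (-56) = 177
k: (-14)·(-7) - 9·11 = 98 - 99 = -1
p × q = (113, 177, -1)

(113, 177, -1)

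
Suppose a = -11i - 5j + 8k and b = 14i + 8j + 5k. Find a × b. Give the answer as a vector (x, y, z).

(-89, 167, -18)

i: (-5)·5 - 8·8 = -25 - 64 = -89
j: 8·14 - (-11)·5 = 112 - (-55) = 167
k: (-11)·8 - (-5)·14 = -88 - (-70) = -18
a × b = (-89, 167, -18)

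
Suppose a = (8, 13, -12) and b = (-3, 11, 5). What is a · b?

59

a · b = 8·(-3) + 13·11 + (-12)·5 = -24 + 143 - 60 = 59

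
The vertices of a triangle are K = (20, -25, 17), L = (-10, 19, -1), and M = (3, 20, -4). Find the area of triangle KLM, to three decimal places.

346.546

KL = (-30, 44, -18),  KM = (-17, 45, -21)
i: 44·(-21) - (-18)·45 = -924 - (-810) = -114
j: (-18)·(-17) - (-30)·(-21) = 306 - 630 = -324
k: (-30)·45 - 44·(-17) = -1350 - (-748) = -602
KL × KM = (-114, -324, -602)
|KL × KM| = √480376 ≈ 693.0916
area = ½ · 693.0916 ≈ 346.546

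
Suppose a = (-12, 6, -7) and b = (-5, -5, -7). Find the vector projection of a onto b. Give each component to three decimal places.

(-3.990, -3.990, -5.586)

a · b = (-12)·(-5) + 6·(-5) + (-7)·(-7) = 60 - 30 + 49 = 79
|b|² = 25 + 25 + 49 = 99
proj_b a = (79/99) · (-5, -5, -7) ≈ (-3.990, -3.990, -5.586)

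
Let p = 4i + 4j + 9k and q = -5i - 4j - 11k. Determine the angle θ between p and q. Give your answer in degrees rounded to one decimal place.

p · q = 4·(-5) + 4·(-4) + 9·(-11) = -20 - 16 - 99 = -135
|p|² = 16 + 16 + 81 = 113,  |p| = √113 ≈ 10.630146
|q|² = 25 + 16 + 121 = 162,  |q| = √162 ≈ 12.727922
cos θ = -135 / (10.630146 · 12.727922) ≈ -0.99779
θ = arccos(-0.99779) ≈ 176.2°

176.2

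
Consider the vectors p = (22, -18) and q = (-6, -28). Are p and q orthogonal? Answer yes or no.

no

p · q = 22·(-6) + (-18)·(-28) = -132 + 504 = 372
Nonzero, so the vectors are not orthogonal.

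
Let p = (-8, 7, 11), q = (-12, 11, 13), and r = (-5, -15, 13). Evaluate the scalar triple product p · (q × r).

518

q × r:
i: 11·13 - 13·(-15) = 143 - (-195) = 338
j: 13·(-5) - (-12)·13 = -65 - (-156) = 91
k: (-12)·(-15) - 11·(-5) = 180 - (-55) = 235
q × r = (338, 91, 235)
p · (q × r) = (-8)·338 + 7·91 + 11·235 = -2704 + 637 + 2585 = 518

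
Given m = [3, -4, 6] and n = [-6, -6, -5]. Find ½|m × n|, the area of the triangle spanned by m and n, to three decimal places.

i: (-4)·(-5) - 6·(-6) = 20 - (-36) = 56
j: 6·(-6) - 3·(-5) = -36 - (-15) = -21
k: 3·(-6) - (-4)·(-6) = -18 - 24 = -42
m × n = (56, -21, -42)
|m × n| = √(56² + (-21)² + (-42)²) = √5341 ≈ 73.0821
area = ½ · 73.0821 ≈ 36.541

36.541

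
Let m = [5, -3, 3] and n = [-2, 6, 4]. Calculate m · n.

m · n = 5·(-2) + (-3)·6 + 3·4 = -10 - 18 + 12 = -16

-16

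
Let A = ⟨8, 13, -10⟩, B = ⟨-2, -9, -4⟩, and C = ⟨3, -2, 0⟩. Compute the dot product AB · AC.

AB = B − A = (-10, -22, 6)
AC = C − A = (-5, -15, 10)
AB · AC = (-10)·(-5) + (-22)·(-15) + 6·10 = 50 + 330 + 60 = 440

440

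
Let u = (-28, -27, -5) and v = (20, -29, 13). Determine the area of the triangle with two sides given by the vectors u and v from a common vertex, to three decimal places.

i: (-27)·13 - (-5)·(-29) = -351 - 145 = -496
j: (-5)·20 - (-28)·13 = -100 - (-364) = 264
k: (-28)·(-29) - (-27)·20 = 812 - (-540) = 1352
u × v = (-496, 264, 1352)
|u × v| = √((-496)² + 264² + 1352²) = √2143616 ≈ 1464.1093
area = ½ · 1464.1093 ≈ 732.055

732.055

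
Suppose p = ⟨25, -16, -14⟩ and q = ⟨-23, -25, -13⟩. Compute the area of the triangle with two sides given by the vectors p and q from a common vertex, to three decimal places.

i: (-16)·(-13) - (-14)·(-25) = 208 - 350 = -142
j: (-14)·(-23) - 25·(-13) = 322 - (-325) = 647
k: 25·(-25) - (-16)·(-23) = -625 - 368 = -993
p × q = (-142, 647, -993)
|p × q| = √((-142)² + 647² + (-993)²) = √1424822 ≈ 1193.6591
area = ½ · 1193.6591 ≈ 596.830

596.830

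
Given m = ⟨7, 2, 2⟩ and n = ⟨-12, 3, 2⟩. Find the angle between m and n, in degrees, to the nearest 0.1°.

141.5

m · n = 7·(-12) + 2·3 + 2·2 = -84 + 6 + 4 = -74
|m|² = 49 + 4 + 4 = 57,  |m| = √57 ≈ 7.549834
|n|² = 144 + 9 + 4 = 157,  |n| = √157 ≈ 12.529964
cos θ = -74 / (7.549834 · 12.529964) ≈ -0.78225
θ = arccos(-0.78225) ≈ 141.5°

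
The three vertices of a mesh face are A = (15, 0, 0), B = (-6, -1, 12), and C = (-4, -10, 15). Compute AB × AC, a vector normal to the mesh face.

(105, 87, 191)

AB = (-21, -1, 12)
AC = (-19, -10, 15)
i: (-1)·15 - 12·(-10) = -15 - (-120) = 105
j: 12·(-19) - (-21)·15 = -228 - (-315) = 87
k: (-21)·(-10) - (-1)·(-19) = 210 - 19 = 191
AB × AC = (105, 87, 191)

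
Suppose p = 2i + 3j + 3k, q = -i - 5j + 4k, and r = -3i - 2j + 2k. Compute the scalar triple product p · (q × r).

-73

q × r:
i: (-5)·2 - 4·(-2) = -10 - (-8) = -2
j: 4·(-3) - (-1)·2 = -12 - (-2) = -10
k: (-1)·(-2) - (-5)·(-3) = 2 - 15 = -13
q × r = (-2, -10, -13)
p · (q × r) = 2·(-2) + 3·(-10) + 3·(-13) = -4 - 30 - 39 = -73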